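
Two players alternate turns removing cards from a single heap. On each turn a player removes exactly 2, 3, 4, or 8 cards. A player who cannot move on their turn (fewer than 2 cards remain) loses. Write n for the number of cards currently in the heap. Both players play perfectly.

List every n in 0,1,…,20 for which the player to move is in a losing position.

Classify positions by backward induction: terminal positions (no move available) are L. From any other position, the mover wins iff some move reaches an L.
n=0: no move → L
n=1: no move → L
n=2: can move to 0, which is L ⇒ W
n=3: can move to 1, which is L ⇒ W
n=4: can move to 1, which is L ⇒ W
n=5: can move to 1, which is L ⇒ W
n=6: moves to 4(W), 3(W), 2(W); every one is W ⇒ L
n=7: moves to 5(W), 4(W), 3(W); every one is W ⇒ L
n=8: can move to 6, which is L ⇒ W
n=9: can move to 7, which is L ⇒ W
n=10: can move to 7, which is L ⇒ W
n=11: can move to 7, which is L ⇒ W
n=12: moves to 10(W), 9(W), 8(W), 4(W); every one is W ⇒ L
n=13: moves to 11(W), 10(W), 9(W), 5(W); every one is W ⇒ L
n=14: can move to 12, which is L ⇒ W
n=15: can move to 13, which is L ⇒ W
n=16: can move to 13, which is L ⇒ W
n=17: can move to 13, which is L ⇒ W
n=18: moves to 16(W), 15(W), 14(W), 10(W); every one is W ⇒ L
n=19: moves to 17(W), 16(W), 15(W), 11(W); every one is W ⇒ L
n=20: can move to 18, which is L ⇒ W
The losing starting values of n are exactly the entries labelled L in this table (8 of them).

0, 1, 6, 7, 12, 13, 18, 19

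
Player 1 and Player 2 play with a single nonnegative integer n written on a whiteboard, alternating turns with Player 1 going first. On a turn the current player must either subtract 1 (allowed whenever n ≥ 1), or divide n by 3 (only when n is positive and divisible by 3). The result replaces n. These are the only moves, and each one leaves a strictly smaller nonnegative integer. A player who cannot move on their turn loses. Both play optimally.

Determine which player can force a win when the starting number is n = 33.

Build the W/L table. Terminal = L. A non-terminal position is W if it has a move to some L; otherwise it is L.
n=0: no move → L
n=1: W (go to 0, an L position)
n=2: L (sole option 1(W) is W)
n=3: W (go to 2, an L position)
n=4: L (sole option 3(W) is W)
n=5: W (go to 4, an L position)
n=6: W (go to 2, an L position)
n=7: L (sole option 6(W) is W)
n=8: W (go to 7, an L position)
n=9: L (options 3(W), 8(W) are all W)
n=10: W (go to 9, an L position)
n=11: L (sole option 10(W) is W)
n=12: W (go to 4, an L position)
n=13: L (sole option 12(W) is W)
n=14: W (go to 13, an L position)
n=15: L (options 5(W), 14(W) are all W)
n=16: W (go to 15, an L position)
n=17: L (sole option 16(W) is W)
n=18: W (go to 17, an L position)
n=19: L (sole option 18(W) is W)
n=20: W (go to 19, an L position)
n=21: W (go to 7, an L position)
n=22: L (sole option 21(W) is W)
n=23: W (go to 22, an L position)
n=24: L (options 8(W), 23(W) are all W)
n=25: W (go to 24, an L position)
n=26: L (sole option 25(W) is W)
n=27: W (go to 9, an L position)
n=28: L (sole option 27(W) is W)
n=29: W (go to 28, an L position)
n=30: L (options 10(W), 29(W) are all W)
n=31: W (go to 30, an L position)
n=32: L (sole option 31(W) is W)
n=33: W (go to 11, an L position)
From 33 Player 1 can move to 11, reaching an L position.

Player 1 wins.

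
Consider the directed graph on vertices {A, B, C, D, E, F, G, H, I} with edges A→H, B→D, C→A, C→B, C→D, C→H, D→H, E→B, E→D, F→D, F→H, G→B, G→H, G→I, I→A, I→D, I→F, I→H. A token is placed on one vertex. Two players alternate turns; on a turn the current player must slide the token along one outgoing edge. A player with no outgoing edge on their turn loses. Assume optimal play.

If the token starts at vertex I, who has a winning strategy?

Work bottom-up. With no move the player to move loses. Otherwise the position is W if at least one move leads to an L position for the opponent, and L if every move leads to a W.
Every edge goes from a vertex to one that appears earlier in the order H, D, A, B, F, C, I, G, E, so processing vertices in that order labels each vertex after all of its successors.
H: no outgoing edge → L
D: →H(L), so W
A: →H(L), so W
B: →D(W) only, which is W, so L
F: →H(L), so W
C: →B(L), so W
I: →H(L), so W
G: →B(L), so W
E: →B(L), so W
From I the player to move can move to H, reaching an L position.

The first player wins.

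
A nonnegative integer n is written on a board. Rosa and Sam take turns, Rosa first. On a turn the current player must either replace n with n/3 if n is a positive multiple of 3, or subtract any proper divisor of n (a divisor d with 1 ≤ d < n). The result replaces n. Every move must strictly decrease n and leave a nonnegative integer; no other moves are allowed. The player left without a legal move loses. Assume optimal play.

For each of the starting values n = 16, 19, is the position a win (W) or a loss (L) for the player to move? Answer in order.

16: W, 19: L

Work bottom-up. With no move the player to move loses. Otherwise the position is W if at least one move leads to an L position for the opponent, and L if every move leads to a W.
n=0: no move → L
n=1: no move → L
n=2: can move to 1, which is L ⇒ W
n=3: can move to 1, which is L ⇒ W
n=4: moves to 2(W), 3(W); every one is W ⇒ L
n=5: can move to 4, which is L ⇒ W
n=6: can move to 4, which is L ⇒ W
n=7: the only move is to 6(W), a W ⇒ L
n=8: can move to 4, which is L ⇒ W
n=9: moves to 3(W), 6(W), 8(W); every one is W ⇒ L
n=10: can move to 9, which is L ⇒ W
n=11: the only move is to 10(W), a W ⇒ L
n=12: can move to 4, which is L ⇒ W
n=13: the only move is to 12(W), a W ⇒ L
n=14: can move to 7, which is L ⇒ W
n=15: moves to 5(W), 10(W), 12(W), 14(W); every one is W ⇒ L
n=16: can move to 15, which is L ⇒ W
n=17: the only move is to 16(W), a W ⇒ L
n=18: can move to 9, which is L ⇒ W
n=19: the only move is to 18(W), a W ⇒ L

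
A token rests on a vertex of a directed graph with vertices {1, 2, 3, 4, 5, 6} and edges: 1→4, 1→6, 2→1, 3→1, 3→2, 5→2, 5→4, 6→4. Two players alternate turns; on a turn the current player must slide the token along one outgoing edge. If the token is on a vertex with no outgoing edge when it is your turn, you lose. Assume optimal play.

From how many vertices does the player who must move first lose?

2

Positions with no move are L. A position that does have a move is losing for the player to move precisely when every available move leads to a winning position for the opponent. Fill in the labels:
Every edge goes from a vertex to one that appears earlier in the order 4, 6, 1, 2, 5, 3, so processing vertices in that order labels each vertex after all of its successors.
4: no outgoing edge → L
6: reaches L-position 4 → W
1: reaches L-position 4 → W
2: only reaches 1(W), which is W → L
5: reaches L-position 2 → W
3: reaches L-position 2 → W
The L vertices are 2, 4; that is 2 in all.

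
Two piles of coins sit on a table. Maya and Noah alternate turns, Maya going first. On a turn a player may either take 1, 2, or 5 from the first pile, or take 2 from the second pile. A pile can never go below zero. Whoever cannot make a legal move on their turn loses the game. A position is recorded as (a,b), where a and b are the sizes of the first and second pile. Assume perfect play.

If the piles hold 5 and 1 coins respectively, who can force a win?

Maya wins.

Label each position W (a win for the player to move) or L (a loss). A position with no legal move is L; any other position is W exactly when some move reaches an L, and L when every move reaches a W.
No move ever increases a pile, so every position that can arise here has a ≤ 5 and b ≤ 1; it is enough to label the cells with 0 ≤ a ≤ 5 and 0 ≤ b ≤ 1.
Every move lowers a or b (never raises either), so fill the grid row by row in increasing a, and left to right within a row: each cell's successors are then already labelled.
      b=0  b=1
a=0:    L    L
a=1:    W    W
a=2:    W    W
a=3:    L    L
a=4:    W    W
a=5:    W    W
Cells with no legal move (terminal, hence L): (0,0), (0,1).
The remaining L cells, each justified by listing all of its moves:
(3,0): →(2,0)(W), (1,0)(W) — all W, so L
(3,1): →(2,1)(W), (1,1)(W) — all W, so L
Every other cell has at least one move into one of the L cells above, so it is W.
The starting position (5,1) is W: Maya should move to (3,1), handing over an L position.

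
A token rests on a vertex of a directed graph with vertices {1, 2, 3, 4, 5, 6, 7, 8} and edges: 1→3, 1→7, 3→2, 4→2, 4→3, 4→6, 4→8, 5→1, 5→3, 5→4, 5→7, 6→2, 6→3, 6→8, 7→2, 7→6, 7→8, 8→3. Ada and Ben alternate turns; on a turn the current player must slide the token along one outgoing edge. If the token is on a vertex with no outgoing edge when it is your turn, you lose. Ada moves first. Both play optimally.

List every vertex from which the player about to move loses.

1, 2, 8

Label each position W (a win for the player to move) or L (a loss). A position with no legal move is L; any other position is W exactly when some move reaches an L, and L when every move reaches a W.
Every edge goes from a vertex to one that appears earlier in the order 2, 3, 8, 6, 4, 7, 1, 5, so processing vertices in that order labels each vertex after all of its successors.
2: no outgoing edge → L
3: W (go to 2, an L position)
8: L (sole option 3(W) is W)
6: W (go to 8, an L position)
4: W (go to 8, an L position)
7: W (go to 8, an L position)
1: L (options 7(W), 3(W) are all W)
5: W (go to 1, an L position)
Reading off the rows marked L gives the requested list; there are 3 such vertices.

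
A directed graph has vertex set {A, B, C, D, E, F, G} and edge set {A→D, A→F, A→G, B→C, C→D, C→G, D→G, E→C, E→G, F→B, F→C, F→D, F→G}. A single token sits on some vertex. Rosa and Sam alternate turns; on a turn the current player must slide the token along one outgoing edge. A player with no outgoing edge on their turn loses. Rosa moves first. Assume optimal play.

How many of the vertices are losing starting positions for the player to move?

Label each position W (a win for the player to move) or L (a loss). A position with no legal move is L; any other position is W exactly when some move reaches an L, and L when every move reaches a W.
Every edge goes from a vertex to one that appears earlier in the order G, D, C, B, F, E, A, so processing vertices in that order labels each vertex after all of its successors.
G: no outgoing edge → L
D: →G(L), so W
C: →G(L), so W
B: →C(W) only, which is W, so L
F: →B(L), so W
E: →G(L), so W
A: →G(L), so W
The L vertices are B, G; that is 2 in all.

2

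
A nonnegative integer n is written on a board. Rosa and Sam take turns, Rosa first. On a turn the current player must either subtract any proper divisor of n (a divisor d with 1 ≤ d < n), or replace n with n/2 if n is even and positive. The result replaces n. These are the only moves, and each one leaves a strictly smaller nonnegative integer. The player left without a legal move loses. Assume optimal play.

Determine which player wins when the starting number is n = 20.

Rosa wins.

Compute win/loss labels from the base case upward. A position with no move is L. Any other position is W if it can reach an L in one move, else L.
n=0: no move → L
n=1: no move → L
n=2: reaches L-position 1 → W
n=3: only reaches 2(W), which is W → L
n=4: reaches L-position 3 → W
n=5: only reaches 4(W), which is W → L
n=6: reaches L-position 3 → W
n=7: only reaches 6(W), which is W → L
n=8: reaches L-position 7 → W
n=9: only reaches 6(W), 8(W), all W → L
n=10: reaches L-position 5 → W
n=11: only reaches 10(W), which is W → L
n=12: reaches L-position 9 → W
n=13: only reaches 12(W), which is W → L
n=14: reaches L-position 7 → W
n=15: only reaches 10(W), 12(W), 14(W), all W → L
n=16: reaches L-position 15 → W
n=17: only reaches 16(W), which is W → L
n=18: reaches L-position 9 → W
n=19: only reaches 18(W), which is W → L
n=20: reaches L-position 15 → W
The starting position 20 is W: Rosa should move to 15, handing over an L position.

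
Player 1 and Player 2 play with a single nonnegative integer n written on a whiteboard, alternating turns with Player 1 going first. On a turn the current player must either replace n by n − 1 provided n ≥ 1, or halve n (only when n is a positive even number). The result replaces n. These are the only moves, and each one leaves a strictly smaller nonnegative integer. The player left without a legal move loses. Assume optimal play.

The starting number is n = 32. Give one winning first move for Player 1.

Label each position W (a win for the player to move) or L (a loss). A position with no legal move is L; any other position is W exactly when some move reaches an L, and L when every move reaches a W.
n=0: no move → L
n=1: W (go to 0, an L position)
n=2: L (sole option 1(W) is W)
n=3: W (go to 2, an L position)
n=4: W (go to 2, an L position)
n=5: L (sole option 4(W) is W)
n=6: W (go to 5, an L position)
n=7: L (sole option 6(W) is W)
n=8: W (go to 7, an L position)
n=9: L (sole option 8(W) is W)
n=10: W (go to 5, an L position)
n=11: L (sole option 10(W) is W)
n=12: W (go to 11, an L position)
n=13: L (sole option 12(W) is W)
n=14: W (go to 7, an L position)
n=15: L (sole option 14(W) is W)
n=16: W (go to 15, an L position)
n=17: L (sole option 16(W) is W)
n=18: W (go to 9, an L position)
n=19: L (sole option 18(W) is W)
n=20: W (go to 19, an L position)
n=21: L (sole option 20(W) is W)
n=22: W (go to 11, an L position)
n=23: L (sole option 22(W) is W)
n=24: W (go to 23, an L position)
n=25: L (sole option 24(W) is W)
n=26: W (go to 13, an L position)
n=27: L (sole option 26(W) is W)
n=28: W (go to 27, an L position)
n=29: L (sole option 28(W) is W)
n=30: W (go to 15, an L position)
n=31: L (sole option 30(W) is W)
n=32: W (go to 31, an L position)
From 32, the L positions reachable in one move are: 31.

Move to 31.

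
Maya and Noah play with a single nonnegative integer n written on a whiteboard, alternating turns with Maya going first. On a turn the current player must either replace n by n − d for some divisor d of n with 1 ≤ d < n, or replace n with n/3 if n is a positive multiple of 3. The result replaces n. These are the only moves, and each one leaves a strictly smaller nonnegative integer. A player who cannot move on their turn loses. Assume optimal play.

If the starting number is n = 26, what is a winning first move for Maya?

Classify positions by backward induction: terminal positions (no move available) are L. From any other position, the mover wins iff some move reaches an L.
n=0: no move → L
n=1: no move → L
n=2: can move to 1, which is L ⇒ W
n=3: can move to 1, which is L ⇒ W
n=4: moves to 2(W), 3(W); every one is W ⇒ L
n=5: can move to 4, which is L ⇒ W
n=6: can move to 4, which is L ⇒ W
n=7: the only move is to 6(W), a W ⇒ L
n=8: can move to 4, which is L ⇒ W
n=9: moves to 3(W), 6(W), 8(W); every one is W ⇒ L
n=10: can move to 9, which is L ⇒ W
n=11: the only move is to 10(W), a W ⇒ L
n=12: can move to 4, which is L ⇒ W
n=13: the only move is to 12(W), a W ⇒ L
n=14: can move to 7, which is L ⇒ W
n=15: moves to 5(W), 10(W), 12(W), 14(W); every one is W ⇒ L
n=16: can move to 15, which is L ⇒ W
n=17: the only move is to 16(W), a W ⇒ L
n=18: can move to 9, which is L ⇒ W
n=19: the only move is to 18(W), a W ⇒ L
n=20: can move to 15, which is L ⇒ W
n=21: can move to 7, which is L ⇒ W
n=22: can move to 11, which is L ⇒ W
n=23: the only move is to 22(W), a W ⇒ L
n=24: can move to 23, which is L ⇒ W
n=25: moves to 20(W), 24(W); every one is W ⇒ L
n=26: can move to 13, which is L ⇒ W
From 26, the L positions reachable in one move are: 13, 25. Any move reaching one of these is winning.

Move to 13.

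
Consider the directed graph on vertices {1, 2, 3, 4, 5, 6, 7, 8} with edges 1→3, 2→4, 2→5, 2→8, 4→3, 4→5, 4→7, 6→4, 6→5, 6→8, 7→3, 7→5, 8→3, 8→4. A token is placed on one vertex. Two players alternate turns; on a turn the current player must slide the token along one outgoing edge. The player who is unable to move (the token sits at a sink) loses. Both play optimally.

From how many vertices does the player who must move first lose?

2

Positions with no move are L. A position that does have a move is losing for the player to move precisely when every available move leads to a winning position for the opponent. Fill in the labels:
Every edge goes from a vertex to one that appears earlier in the order 5, 3, 7, 4, 8, 1, 2, 6, so processing vertices in that order labels each vertex after all of its successors.
5: no outgoing edge → L
3: no outgoing edge → L
7: can move to 3, which is L ⇒ W
4: can move to 3, which is L ⇒ W
8: can move to 3, which is L ⇒ W
1: can move to 3, which is L ⇒ W
2: can move to 5, which is L ⇒ W
6: can move to 5, which is L ⇒ W
The L vertices are 3, 5; that is 2 in all.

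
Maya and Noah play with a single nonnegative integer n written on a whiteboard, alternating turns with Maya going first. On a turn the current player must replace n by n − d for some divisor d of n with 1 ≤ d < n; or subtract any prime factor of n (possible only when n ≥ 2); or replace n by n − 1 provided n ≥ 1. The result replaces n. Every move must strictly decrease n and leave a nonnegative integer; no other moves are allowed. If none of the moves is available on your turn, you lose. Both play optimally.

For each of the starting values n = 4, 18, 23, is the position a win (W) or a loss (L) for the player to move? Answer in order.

4: L, 18: W, 23: W

Label each position W (a win for the player to move) or L (a loss). A position with no legal move is L; any other position is W exactly when some move reaches an L, and L when every move reaches a W.
n=0: no move → L
n=1: reaches L-position 0 → W
n=2: reaches L-position 0 → W
n=3: reaches L-position 0 → W
n=4: only reaches 2(W), 3(W), all W → L
n=5: reaches L-position 0 → W
n=6: reaches L-position 4 → W
n=7: reaches L-position 0 → W
n=8: reaches L-position 4 → W
n=9: only reaches 6(W), 8(W), all W → L
n=10: reaches L-position 9 → W
n=11: reaches L-position 0 → W
n=12: reaches L-position 9 → W
n=13: reaches L-position 0 → W
n=14: only reaches 7(W), 12(W), 13(W), all W → L
n=15: reaches L-position 14 → W
n=16: reaches L-position 14 → W
n=17: reaches L-position 0 → W
n=18: reaches L-position 9 → W
n=19: reaches L-position 0 → W
n=20: only reaches 10(W), 15(W), 16(W), 18(W), 19(W), all W → L
n=21: reaches L-position 14 → W
n=22: reaches L-position 20 → W
n=23: reaches L-position 0 → W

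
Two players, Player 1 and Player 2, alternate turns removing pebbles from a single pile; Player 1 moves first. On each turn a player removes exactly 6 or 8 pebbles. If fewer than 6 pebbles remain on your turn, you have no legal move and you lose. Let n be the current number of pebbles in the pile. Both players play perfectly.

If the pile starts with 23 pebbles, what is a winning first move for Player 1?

Remove 6, leaving 17.

Positions with no move are L. A position that does have a move is losing for the player to move precisely when every available move leads to a winning position for the opponent. Fill in the labels:
n=0: no move → L
n=1: no move → L
n=2: no move → L
n=3: no move → L
n=4: no move → L
n=5: no move → L
n=6: can move to 0, which is L ⇒ W
n=7: can move to 1, which is L ⇒ W
n=8: can move to 2, which is L ⇒ W
n=9: can move to 3, which is L ⇒ W
n=10: can move to 4, which is L ⇒ W
n=11: can move to 5, which is L ⇒ W
n=12: can move to 4, which is L ⇒ W
n=13: can move to 5, which is L ⇒ W
n=14: moves to 8(W), 6(W); every one is W ⇒ L
n=15: moves to 9(W), 7(W); every one is W ⇒ L
n=16: moves to 10(W), 8(W); every one is W ⇒ L
n=17: moves to 11(W), 9(W); every one is W ⇒ L
n=18: moves to 12(W), 10(W); every one is W ⇒ L
n=19: moves to 13(W), 11(W); every one is W ⇒ L
n=20: can move to 14, which is L ⇒ W
n=21: can move to 15, which is L ⇒ W
n=22: can move to 16, which is L ⇒ W
n=23: can move to 17, which is L ⇒ W
From 23, the L positions reachable in one move are: 17, 15. Any move reaching one of these is winning.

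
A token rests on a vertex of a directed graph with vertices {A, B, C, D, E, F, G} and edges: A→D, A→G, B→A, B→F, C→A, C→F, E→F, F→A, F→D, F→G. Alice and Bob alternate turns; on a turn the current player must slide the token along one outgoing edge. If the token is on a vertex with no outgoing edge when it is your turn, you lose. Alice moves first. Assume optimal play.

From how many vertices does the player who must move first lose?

5

Compute win/loss labels from the base case upward. A position with no move is L. Any other position is W if it can reach an L in one move, else L.
Every edge goes from a vertex to one that appears earlier in the order G, D, A, F, E, C, B, so processing vertices in that order labels each vertex after all of its successors.
G: no outgoing edge → L
D: no outgoing edge → L
A: can move to D, which is L ⇒ W
F: can move to D, which is L ⇒ W
E: the only move is to F(W), a W ⇒ L
C: moves to F(W), A(W); every one is W ⇒ L
B: moves to F(W), A(W); every one is W ⇒ L
The L vertices are B, C, D, E, G; that is 5 in all.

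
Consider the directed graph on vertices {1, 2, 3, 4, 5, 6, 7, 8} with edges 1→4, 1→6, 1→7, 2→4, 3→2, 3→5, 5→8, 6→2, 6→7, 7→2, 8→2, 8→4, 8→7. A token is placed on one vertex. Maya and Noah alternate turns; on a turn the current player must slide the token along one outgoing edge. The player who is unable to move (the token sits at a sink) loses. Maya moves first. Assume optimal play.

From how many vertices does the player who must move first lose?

Positions with no move are L. A position that does have a move is losing for the player to move precisely when every available move leads to a winning position for the opponent. Fill in the labels:
Every edge goes from a vertex to one that appears earlier in the order 4, 2, 7, 6, 1, 8, 5, 3, so processing vertices in that order labels each vertex after all of its successors.
4: no outgoing edge → L
2: can move to 4, which is L ⇒ W
7: the only move is to 2(W), a W ⇒ L
6: can move to 7, which is L ⇒ W
1: can move to 7, which is L ⇒ W
8: can move to 7, which is L ⇒ W
5: the only move is to 8(W), a W ⇒ L
3: can move to 5, which is L ⇒ W
The L vertices are 4, 5, 7; that is 3 in all.

3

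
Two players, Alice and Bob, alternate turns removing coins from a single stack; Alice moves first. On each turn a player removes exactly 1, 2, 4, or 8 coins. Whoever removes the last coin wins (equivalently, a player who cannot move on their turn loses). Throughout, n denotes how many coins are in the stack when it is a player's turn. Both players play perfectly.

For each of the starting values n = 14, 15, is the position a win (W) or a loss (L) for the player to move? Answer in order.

14: W, 15: L

Positions with no move are L. A position that does have a move is losing for the player to move precisely when every available move leads to a winning position for the opponent. Fill in the labels:
n=0: no move → L
n=1: can move to 0, which is L ⇒ W
n=2: can move to 0, which is L ⇒ W
n=3: moves to 2(W), 1(W); every one is W ⇒ L
n=4: can move to 3, which is L ⇒ W
n=5: can move to 3, which is L ⇒ W
n=6: moves to 5(W), 4(W), 2(W); every one is W ⇒ L
n=7: can move to 6, which is L ⇒ W
n=8: can move to 6, which is L ⇒ W
n=9: moves to 8(W), 7(W), 5(W), 1(W); every one is W ⇒ L
n=10: can move to 9, which is L ⇒ W
n=11: can move to 9, which is L ⇒ W
n=12: moves to 11(W), 10(W), 8(W), 4(W); every one is W ⇒ L
n=13: can move to 12, which is L ⇒ W
n=14: can move to 12, which is L ⇒ W
n=15: moves to 14(W), 13(W), 11(W), 7(W); every one is W ⇒ L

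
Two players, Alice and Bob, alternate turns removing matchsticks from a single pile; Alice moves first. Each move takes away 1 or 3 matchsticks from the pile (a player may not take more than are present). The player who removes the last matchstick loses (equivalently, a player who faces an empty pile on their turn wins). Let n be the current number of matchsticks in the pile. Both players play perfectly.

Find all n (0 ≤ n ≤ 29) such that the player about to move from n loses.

Use the standard recursion: the mover wins at a terminal position; elsewhere, the mover wins exactly when some move hands the opponent an L position.
n=0: no move; the opponent has just taken the last matchstick and therefore loses → W
n=1: →0(W) only, which is W, so L
n=2: →1(L), so W
n=3: →2(W), 0(W) — all W, so L
n=4: →3(L), so W
n=5: →4(W), 2(W) — all W, so L
n=6: →5(L), so W
n=7: →6(W), 4(W) — all W, so L
n=8: →7(L), so W
n=9: →8(W), 6(W) — all W, so L
n=10: →9(L), so W
n=11: →10(W), 8(W) — all W, so L
n=12: →11(L), so W
n=13: →12(W), 10(W) — all W, so L
n=14: →13(L), so W
n=15: →14(W), 12(W) — all W, so L
n=16: →15(L), so W
n=17: →16(W), 14(W) — all W, so L
n=18: →17(L), so W
n=19: →18(W), 16(W) — all W, so L
n=20: →19(L), so W
n=21: →20(W), 18(W) — all W, so L
n=22: →21(L), so W
n=23: →22(W), 20(W) — all W, so L
n=24: →23(L), so W
n=25: →24(W), 22(W) — all W, so L
n=26: →25(L), so W
n=27: →26(W), 24(W) — all W, so L
n=28: →27(L), so W
n=29: →28(W), 26(W) — all W, so L
The losing starting values of n are exactly the entries labelled L in this table (15 of them).

1, 3, 5, 7, 9, 11, 13, 15, 17, 19, 21, 23, 25, 27, 29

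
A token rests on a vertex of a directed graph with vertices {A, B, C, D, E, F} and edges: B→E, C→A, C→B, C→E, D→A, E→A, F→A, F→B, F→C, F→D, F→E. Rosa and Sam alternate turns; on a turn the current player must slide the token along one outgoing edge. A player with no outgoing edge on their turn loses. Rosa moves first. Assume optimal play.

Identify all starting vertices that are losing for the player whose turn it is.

Positions with no move are L. A position that does have a move is losing for the player to move precisely when every available move leads to a winning position for the opponent. Fill in the labels:
Every edge goes from a vertex to one that appears earlier in the order A, E, B, C, D, F, so processing vertices in that order labels each vertex after all of its successors.
A: no outgoing edge → L
E: can move to A, which is L ⇒ W
B: the only move is to E(W), a W ⇒ L
C: can move to B, which is L ⇒ W
D: can move to A, which is L ⇒ W
F: can move to B, which is L ⇒ W
Reading off the rows marked L gives the requested list; there are 2 such vertices.

A, B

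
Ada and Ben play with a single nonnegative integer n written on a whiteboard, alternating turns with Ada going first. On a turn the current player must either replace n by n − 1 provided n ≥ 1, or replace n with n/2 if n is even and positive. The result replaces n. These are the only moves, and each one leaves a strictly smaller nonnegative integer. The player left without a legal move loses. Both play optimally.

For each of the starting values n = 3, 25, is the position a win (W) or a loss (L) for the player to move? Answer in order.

3: W, 25: L

Compute win/loss labels from the base case upward. A position with no move is L. Any other position is W if it can reach an L in one move, else L.
n=0: no move → L
n=1: →0(L), so W
n=2: →1(W) only, which is W, so L
n=3: →2(L), so W
n=4: →2(L), so W
n=5: →4(W) only, which is W, so L
n=6: →5(L), so W
n=7: →6(W) only, which is W, so L
n=8: →7(L), so W
n=9: →8(W) only, which is W, so L
n=10: →5(L), so W
n=11: →10(W) only, which is W, so L
n=12: →11(L), so W
n=13: →12(W) only, which is W, so L
n=14: →7(L), so W
n=15: →14(W) only, which is W, so L
n=16: →15(L), so W
n=17: →16(W) only, which is W, so L
n=18: →9(L), so W
n=19: →18(W) only, which is W, so L
n=20: →19(L), so W
n=21: →20(W) only, which is W, so L
n=22: →11(L), so W
n=23: →22(W) only, which is W, so L
n=24: →23(L), so W
n=25: →24(W) only, which is W, so L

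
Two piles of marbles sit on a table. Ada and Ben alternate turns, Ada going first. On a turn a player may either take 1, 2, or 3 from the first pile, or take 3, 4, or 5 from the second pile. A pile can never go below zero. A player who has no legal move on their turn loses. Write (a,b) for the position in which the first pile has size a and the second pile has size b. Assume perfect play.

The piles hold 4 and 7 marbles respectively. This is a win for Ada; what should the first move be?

Move to (2,7).

Build the W/L table. Terminal = L. A non-terminal position is W if it has a move to some L; otherwise it is L.
No move ever increases a pile, so every position that can arise here has a ≤ 4 and b ≤ 7; it is enough to label the cells with 0 ≤ a ≤ 4 and 0 ≤ b ≤ 7.
Every move lowers a or b (never raises either), so fill the grid row by row in increasing a, and left to right within a row: each cell's successors are then already labelled.
      b=0  b=1  b=2  b=3  b=4  b=5  b=6  b=7
a=0:    L    L    L    W    W    W    W    W
a=1:    W    W    W    L    L    L    W    W
a=2:    W    W    W    W    W    W    L    L
a=3:    W    W    W    W    W    W    W    W
a=4:    L    L    L    W    W    W    W    W
Cells with no legal move (terminal, hence L): (0,0), (0,1), (0,2).
The remaining L cells, each justified by listing all of its moves:
(1,3): moves to (0,3)(W), (1,0)(W); every one is W ⇒ L
(1,4): moves to (0,4)(W), (1,1)(W), (1,0)(W); every one is W ⇒ L
(1,5): moves to (0,5)(W), (1,2)(W), (1,1)(W), (1,0)(W); every one is W ⇒ L
(2,6): moves to (1,6)(W), (0,6)(W), (2,3)(W), (2,2)(W), (2,1)(W); every one is W ⇒ L
(2,7): moves to (1,7)(W), (0,7)(W), (2,4)(W), (2,3)(W), (2,2)(W); every one is W ⇒ L
(4,0): moves to (3,0)(W), (2,0)(W), (1,0)(W); every one is W ⇒ L
(4,1): moves to (3,1)(W), (2,1)(W), (1,1)(W); every one is W ⇒ L
(4,2): moves to (3,2)(W), (2,2)(W), (1,2)(W); every one is W ⇒ L
Every other cell has at least one move into one of the L cells above, so it is W.
From (4,7), the L positions reachable in one move are: (2,7), (4,2). Any move reaching one of these is winning.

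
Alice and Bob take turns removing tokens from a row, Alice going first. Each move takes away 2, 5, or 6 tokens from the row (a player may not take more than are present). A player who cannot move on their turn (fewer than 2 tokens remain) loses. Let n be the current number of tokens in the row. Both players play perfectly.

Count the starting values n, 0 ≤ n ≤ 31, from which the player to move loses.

12

Compute win/loss labels from the base case upward. A position with no move is L. Any other position is W if it can reach an L in one move, else L.
n=0: no move → L
n=1: no move → L
n=2: W (go to 0, an L position)
n=3: W (go to 1, an L position)
n=4: L (sole option 2(W) is W)
n=5: W (go to 0, an L position)
n=6: W (go to 4, an L position)
n=7: W (go to 1, an L position)
n=8: L (options 6(W), 3(W), 2(W) are all W)
n=9: W (go to 4, an L position)
n=10: W (go to 8, an L position)
n=11: L (options 9(W), 6(W), 5(W) are all W)
n=12: L (options 10(W), 7(W), 6(W) are all W)
n=13: W (go to 11, an L position)
n=14: W (go to 12, an L position)
n=15: L (options 13(W), 10(W), 9(W) are all W)
n=16: W (go to 11, an L position)
n=17: W (go to 15, an L position)
n=18: W (go to 12, an L position)
n=19: L (options 17(W), 14(W), 13(W) are all W)
n=20: W (go to 15, an L position)
n=21: W (go to 19, an L position)
n=22: L (options 20(W), 17(W), 16(W) are all W)
n=23: L (options 21(W), 18(W), 17(W) are all W)
n=24: W (go to 22, an L position)
n=25: W (go to 23, an L position)
n=26: L (options 24(W), 21(W), 20(W) are all W)
n=27: W (go to 22, an L position)
n=28: W (go to 26, an L position)
n=29: W (go to 23, an L position)
n=30: L (options 28(W), 25(W), 24(W) are all W)
n=31: W (go to 26, an L position)
L entries with 0 ≤ n ≤ 31: n = 0, 1, 4, 8, 11, 12, 15, 19, 22, 23, 26, 30; that makes 12.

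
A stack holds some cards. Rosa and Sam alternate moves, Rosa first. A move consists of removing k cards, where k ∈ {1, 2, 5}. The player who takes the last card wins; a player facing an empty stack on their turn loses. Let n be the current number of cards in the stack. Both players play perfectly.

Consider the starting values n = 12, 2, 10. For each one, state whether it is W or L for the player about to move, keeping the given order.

Use the standard recursion: the mover loses at a terminal position; elsewhere, the mover wins exactly when some move hands the opponent an L position.
n=0: no move → L
n=1: can move to 0, which is L ⇒ W
n=2: can move to 0, which is L ⇒ W
n=3: moves to 2(W), 1(W); every one is W ⇒ L
n=4: can move to 3, which is L ⇒ W
n=5: can move to 3, which is L ⇒ W
n=6: moves to 5(W), 4(W), 1(W); every one is W ⇒ L
n=7: can move to 6, which is L ⇒ W
n=8: can move to 6, which is L ⇒ W
n=9: moves to 8(W), 7(W), 4(W); every one is W ⇒ L
n=10: can move to 9, which is L ⇒ W
n=11: can move to 9, which is L ⇒ W
n=12: moves to 11(W), 10(W), 7(W); every one is W ⇒ L

12: L, 2: W, 10: W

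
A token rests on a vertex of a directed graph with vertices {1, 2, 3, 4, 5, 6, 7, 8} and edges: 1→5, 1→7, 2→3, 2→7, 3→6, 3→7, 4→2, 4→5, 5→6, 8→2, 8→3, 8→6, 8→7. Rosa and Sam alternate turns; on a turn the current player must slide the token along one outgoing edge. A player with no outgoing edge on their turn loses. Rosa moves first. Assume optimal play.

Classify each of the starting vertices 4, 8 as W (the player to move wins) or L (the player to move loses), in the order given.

4: L, 8: W

Label each position W (a win for the player to move) or L (a loss). A position with no legal move is L; any other position is W exactly when some move reaches an L, and L when every move reaches a W.
Every edge goes from a vertex to one that appears earlier in the order 7, 6, 5, 3, 2, 4, 1, 8, so processing vertices in that order labels each vertex after all of its successors.
7: no outgoing edge → L
6: no outgoing edge → L
5: can move to 6, which is L ⇒ W
3: can move to 6, which is L ⇒ W
2: can move to 7, which is L ⇒ W
4: moves to 2(W), 5(W); every one is W ⇒ L
1: can move to 7, which is L ⇒ W
8: can move to 6, which is L ⇒ W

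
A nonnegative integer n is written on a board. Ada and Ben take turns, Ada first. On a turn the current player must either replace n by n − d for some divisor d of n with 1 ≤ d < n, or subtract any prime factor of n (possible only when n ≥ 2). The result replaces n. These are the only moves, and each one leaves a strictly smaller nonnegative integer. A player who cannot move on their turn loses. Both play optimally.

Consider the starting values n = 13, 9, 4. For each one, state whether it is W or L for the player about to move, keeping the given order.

13: W, 9: L, 4: L

Label each position W (a win for the player to move) or L (a loss). A position with no legal move is L; any other position is W exactly when some move reaches an L, and L when every move reaches a W.
n=0: no move → L
n=1: no move → L
n=2: can move to 0, which is L ⇒ W
n=3: can move to 0, which is L ⇒ W
n=4: moves to 2(W), 3(W); every one is W ⇒ L
n=5: can move to 0, which is L ⇒ W
n=6: can move to 4, which is L ⇒ W
n=7: can move to 0, which is L ⇒ W
n=8: can move to 4, which is L ⇒ W
n=9: moves to 6(W), 8(W); every one is W ⇒ L
n=10: can move to 9, which is L ⇒ W
n=11: can move to 0, which is L ⇒ W
n=12: can move to 9, which is L ⇒ W
n=13: can move to 0, which is L ⇒ W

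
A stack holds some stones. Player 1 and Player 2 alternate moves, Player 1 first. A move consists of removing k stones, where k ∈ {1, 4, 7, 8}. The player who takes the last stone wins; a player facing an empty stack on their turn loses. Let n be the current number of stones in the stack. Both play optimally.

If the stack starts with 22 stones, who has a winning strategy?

Player 1 wins.

Classify positions by backward induction: terminal positions (no move available) are L. From any other position, the mover wins iff some move reaches an L.
n=0: no move → L
n=1: reaches L-position 0 → W
n=2: only reaches 1(W), which is W → L
n=3: reaches L-position 2 → W
n=4: reaches L-position 0 → W
n=5: only reaches 4(W), 1(W), all W → L
n=6: reaches L-position 5 → W
n=7: reaches L-position 0 → W
n=8: reaches L-position 0 → W
n=9: reaches L-position 5 → W
n=10: reaches L-position 2 → W
n=11: only reaches 10(W), 7(W), 4(W), 3(W), all W → L
n=12: reaches L-position 11 → W
n=13: reaches L-position 5 → W
n=14: only reaches 13(W), 10(W), 7(W), 6(W), all W → L
n=15: reaches L-position 14 → W
n=16: only reaches 15(W), 12(W), 9(W), 8(W), all W → L
n=17: reaches L-position 16 → W
n=18: reaches L-position 14 → W
n=19: reaches L-position 11 → W
n=20: reaches L-position 16 → W
n=21: reaches L-position 14 → W
n=22: reaches L-position 14 → W
The starting position 22 is W: Player 1 should remove 8, leaving 14, handing over an L position.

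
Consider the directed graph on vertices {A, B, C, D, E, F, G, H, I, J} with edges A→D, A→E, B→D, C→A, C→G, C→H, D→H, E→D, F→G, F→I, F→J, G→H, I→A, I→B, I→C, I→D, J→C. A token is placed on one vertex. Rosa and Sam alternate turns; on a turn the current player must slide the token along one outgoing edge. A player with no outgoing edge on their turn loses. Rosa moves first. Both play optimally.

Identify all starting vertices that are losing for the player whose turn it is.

Compute win/loss labels from the base case upward. A position with no move is L. Any other position is W if it can reach an L in one move, else L.
Every edge goes from a vertex to one that appears earlier in the order H, D, B, E, A, G, C, J, I, F, so processing vertices in that order labels each vertex after all of its successors.
H: no outgoing edge → L
D: →H(L), so W
B: →D(W) only, which is W, so L
E: →D(W) only, which is W, so L
A: →E(L), so W
G: →H(L), so W
C: →H(L), so W
J: →C(W) only, which is W, so L
I: →B(L), so W
F: →J(L), so W
Reading off the rows marked L gives the requested list; there are 4 such vertices.

B, E, H, J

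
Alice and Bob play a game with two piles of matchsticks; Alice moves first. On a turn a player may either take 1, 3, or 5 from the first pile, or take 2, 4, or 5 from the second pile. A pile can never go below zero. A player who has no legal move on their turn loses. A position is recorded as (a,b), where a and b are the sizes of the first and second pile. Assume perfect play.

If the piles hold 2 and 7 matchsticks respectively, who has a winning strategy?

Compute win/loss labels from the base case upward. A position with no move is L. Any other position is W if it can reach an L in one move, else L.
No move ever increases a pile, so every position that can arise here has a ≤ 2 and b ≤ 7; it is enough to label the cells with 0 ≤ a ≤ 2 and 0 ≤ b ≤ 7.
Every move lowers a or b (never raises either), so fill the grid row by row in increasing a, and left to right within a row: each cell's successors are then already labelled.
      b=0  b=1  b=2  b=3  b=4  b=5  b=6  b=7
a=0:    L    L    W    W    W    W    W    L
a=1:    W    W    L    L    W    W    W    W
a=2:    L    L    W    W    W    W    W    L
Cells with no legal move (terminal, hence L): (0,0), (0,1).
The remaining L cells, each justified by listing all of its moves:
(0,7): →(0,5)(W), (0,3)(W), (0,2)(W) — all W, so L
(1,2): →(0,2)(W), (1,0)(W) — all W, so L
(1,3): →(0,3)(W), (1,1)(W) — all W, so L
(2,0): →(1,0)(W) only, which is W, so L
(2,1): →(1,1)(W) only, which is W, so L
(2,7): →(1,7)(W), (2,5)(W), (2,3)(W), (2,2)(W) — all W, so L
Every other cell has at least one move into one of the L cells above, so it is W.
Every move from (2,7) reaches a W position, so the mover loses.

Bob wins.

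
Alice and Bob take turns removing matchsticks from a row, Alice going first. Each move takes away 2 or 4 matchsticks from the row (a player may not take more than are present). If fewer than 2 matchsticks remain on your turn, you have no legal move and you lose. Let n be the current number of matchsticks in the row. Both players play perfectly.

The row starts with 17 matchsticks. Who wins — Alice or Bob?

Build the W/L table. Terminal = L. A non-terminal position is W if it has a move to some L; otherwise it is L.
n=0: no move → L
n=1: no move → L
n=2: reaches L-position 0 → W
n=3: reaches L-position 1 → W
n=4: reaches L-position 0 → W
n=5: reaches L-position 1 → W
n=6: only reaches 4(W), 2(W), all W → L
n=7: only reaches 5(W), 3(W), all W → L
n=8: reaches L-position 6 → W
n=9: reaches L-position 7 → W
n=10: reaches L-position 6 → W
n=11: reaches L-position 7 → W
n=12: only reaches 10(W), 8(W), all W → L
n=13: only reaches 11(W), 9(W), all W → L
n=14: reaches L-position 12 → W
n=15: reaches L-position 13 → W
n=16: reaches L-position 12 → W
n=17: reaches L-position 13 → W
From 17 Alice can remove 4, leaving 13, reaching an L position.

Alice wins.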